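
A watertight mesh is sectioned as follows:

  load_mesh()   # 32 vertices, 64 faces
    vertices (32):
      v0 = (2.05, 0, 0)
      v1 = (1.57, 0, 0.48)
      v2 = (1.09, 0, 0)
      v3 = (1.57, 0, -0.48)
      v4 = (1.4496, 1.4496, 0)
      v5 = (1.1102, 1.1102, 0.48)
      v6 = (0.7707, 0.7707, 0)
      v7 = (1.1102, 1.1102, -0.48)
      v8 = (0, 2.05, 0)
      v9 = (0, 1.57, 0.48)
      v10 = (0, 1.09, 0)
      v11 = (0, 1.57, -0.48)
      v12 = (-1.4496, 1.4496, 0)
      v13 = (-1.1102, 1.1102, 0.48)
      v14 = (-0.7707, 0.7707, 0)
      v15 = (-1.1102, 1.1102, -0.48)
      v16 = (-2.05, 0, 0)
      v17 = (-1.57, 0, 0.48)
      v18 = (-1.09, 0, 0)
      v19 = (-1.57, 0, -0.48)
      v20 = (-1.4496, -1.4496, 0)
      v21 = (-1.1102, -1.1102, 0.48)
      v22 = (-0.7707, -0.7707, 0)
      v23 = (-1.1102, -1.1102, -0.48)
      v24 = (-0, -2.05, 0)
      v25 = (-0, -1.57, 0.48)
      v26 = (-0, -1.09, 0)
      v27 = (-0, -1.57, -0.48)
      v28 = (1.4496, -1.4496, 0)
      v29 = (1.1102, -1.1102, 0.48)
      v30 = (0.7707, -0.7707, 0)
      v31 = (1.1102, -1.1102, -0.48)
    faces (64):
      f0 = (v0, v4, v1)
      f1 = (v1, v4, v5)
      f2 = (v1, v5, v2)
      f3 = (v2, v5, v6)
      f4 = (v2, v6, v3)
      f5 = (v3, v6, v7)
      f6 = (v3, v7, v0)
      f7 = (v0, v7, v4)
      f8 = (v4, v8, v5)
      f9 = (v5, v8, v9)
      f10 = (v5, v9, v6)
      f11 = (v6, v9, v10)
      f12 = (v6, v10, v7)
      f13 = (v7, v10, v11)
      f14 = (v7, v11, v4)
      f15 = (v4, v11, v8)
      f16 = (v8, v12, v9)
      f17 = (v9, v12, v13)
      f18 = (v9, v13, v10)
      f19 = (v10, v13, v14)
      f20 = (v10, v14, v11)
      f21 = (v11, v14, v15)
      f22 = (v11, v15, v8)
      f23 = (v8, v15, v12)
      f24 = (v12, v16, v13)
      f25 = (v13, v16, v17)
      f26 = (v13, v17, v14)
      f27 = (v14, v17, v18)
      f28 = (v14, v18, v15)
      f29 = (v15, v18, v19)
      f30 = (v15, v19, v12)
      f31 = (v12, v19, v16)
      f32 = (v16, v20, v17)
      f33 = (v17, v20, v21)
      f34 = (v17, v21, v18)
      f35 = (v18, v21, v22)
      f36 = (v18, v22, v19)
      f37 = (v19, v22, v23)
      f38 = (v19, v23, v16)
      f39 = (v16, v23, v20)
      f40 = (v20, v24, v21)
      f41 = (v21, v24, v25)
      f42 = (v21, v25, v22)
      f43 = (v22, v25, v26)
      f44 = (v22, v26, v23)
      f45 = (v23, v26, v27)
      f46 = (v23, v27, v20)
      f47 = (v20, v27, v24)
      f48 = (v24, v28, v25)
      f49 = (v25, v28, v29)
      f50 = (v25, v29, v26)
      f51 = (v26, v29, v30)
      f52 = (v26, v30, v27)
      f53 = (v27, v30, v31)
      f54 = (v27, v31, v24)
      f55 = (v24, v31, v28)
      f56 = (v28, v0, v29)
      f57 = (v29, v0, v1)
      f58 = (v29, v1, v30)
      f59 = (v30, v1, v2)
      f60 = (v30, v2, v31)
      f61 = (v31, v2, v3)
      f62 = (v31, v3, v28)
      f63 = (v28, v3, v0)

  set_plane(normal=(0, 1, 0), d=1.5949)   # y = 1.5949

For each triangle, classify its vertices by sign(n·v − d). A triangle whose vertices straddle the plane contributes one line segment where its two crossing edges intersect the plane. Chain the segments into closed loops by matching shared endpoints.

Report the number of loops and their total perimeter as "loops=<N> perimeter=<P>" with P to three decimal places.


loops=1 perimeter=4.757

Straddling triangles (6 of 64):
  (v4,v8,v5) [-+-] → (1.09879, 1.5949, 0)–(0.537617, 1.5949, 0.232441)  len=0.6074
  (v5,v8,v9) [-+-] → (0.537617, 1.5949, 0.232441)–(0, 1.5949, 0.4551)  len=0.5819
  (v4,v11,v8) [--+] → (0, 1.5949, -0.4551)–(1.09879, 1.5949, 0)  len=1.1893
  (v8,v12,v9) [+--] → (-1.09879, 1.5949, 0)–(0, 1.5949, 0.4551)  len=1.1893
  (v11,v15,v8) [--+] → (-0.537617, 1.5949, -0.232441)–(0, 1.5949, -0.4551)  len=0.5819
  (v8,v15,v12) [+--] → (-0.537617, 1.5949, -0.232441)–(-1.09879, 1.5949, 0)  len=0.6074

Chained into 1 loop(s):
  loop 1: 6 segments, perimeter = 4.7572
Total perimeter = 4.757


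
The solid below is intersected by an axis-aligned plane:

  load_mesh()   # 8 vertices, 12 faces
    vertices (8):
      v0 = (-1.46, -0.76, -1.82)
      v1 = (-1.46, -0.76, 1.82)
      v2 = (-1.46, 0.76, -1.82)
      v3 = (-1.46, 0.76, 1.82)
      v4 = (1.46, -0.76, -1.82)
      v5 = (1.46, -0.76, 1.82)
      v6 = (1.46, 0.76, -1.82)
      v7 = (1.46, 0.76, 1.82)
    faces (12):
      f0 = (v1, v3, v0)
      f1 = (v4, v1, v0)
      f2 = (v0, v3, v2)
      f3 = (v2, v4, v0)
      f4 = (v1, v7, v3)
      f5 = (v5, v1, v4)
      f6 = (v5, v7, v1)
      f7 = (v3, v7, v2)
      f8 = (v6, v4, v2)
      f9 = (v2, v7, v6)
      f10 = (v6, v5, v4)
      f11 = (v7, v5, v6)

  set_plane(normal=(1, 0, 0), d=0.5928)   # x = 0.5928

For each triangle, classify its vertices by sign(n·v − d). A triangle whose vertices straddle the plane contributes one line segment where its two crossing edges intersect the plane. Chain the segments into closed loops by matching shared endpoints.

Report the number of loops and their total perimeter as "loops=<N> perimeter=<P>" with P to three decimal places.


loops=1 perimeter=10.320

Straddling triangles (8 of 12):
  (v4,v1,v0) [+--] → (0.5928, -0.76, -0.73897)–(0.5928, -0.76, -1.82)  len=1.0810
  (v2,v4,v0) [-+-] → (0.5928, -0.308581, -1.82)–(0.5928, -0.76, -1.82)  len=0.4514
  (v1,v7,v3) [-+-] → (0.5928, 0.308581, 1.82)–(0.5928, 0.76, 1.82)  len=0.4514
  (v5,v1,v4) [+-+] → (0.5928, -0.76, 1.82)–(0.5928, -0.76, -0.73897)  len=2.5590
  (v5,v7,v1) [++-] → (0.5928, 0.308581, 1.82)–(0.5928, -0.76, 1.82)  len=1.0686
  (v3,v7,v2) [-+-] → (0.5928, 0.76, 1.82)–(0.5928, 0.76, 0.73897)  len=1.0810
  (v6,v4,v2) [++-] → (0.5928, -0.308581, -1.82)–(0.5928, 0.76, -1.82)  len=1.0686
  (v2,v7,v6) [-++] → (0.5928, 0.76, 0.73897)–(0.5928, 0.76, -1.82)  len=2.5590

Chained into 1 loop(s):
  loop 1: 8 segments, perimeter = 10.3200
Total perimeter = 10.320


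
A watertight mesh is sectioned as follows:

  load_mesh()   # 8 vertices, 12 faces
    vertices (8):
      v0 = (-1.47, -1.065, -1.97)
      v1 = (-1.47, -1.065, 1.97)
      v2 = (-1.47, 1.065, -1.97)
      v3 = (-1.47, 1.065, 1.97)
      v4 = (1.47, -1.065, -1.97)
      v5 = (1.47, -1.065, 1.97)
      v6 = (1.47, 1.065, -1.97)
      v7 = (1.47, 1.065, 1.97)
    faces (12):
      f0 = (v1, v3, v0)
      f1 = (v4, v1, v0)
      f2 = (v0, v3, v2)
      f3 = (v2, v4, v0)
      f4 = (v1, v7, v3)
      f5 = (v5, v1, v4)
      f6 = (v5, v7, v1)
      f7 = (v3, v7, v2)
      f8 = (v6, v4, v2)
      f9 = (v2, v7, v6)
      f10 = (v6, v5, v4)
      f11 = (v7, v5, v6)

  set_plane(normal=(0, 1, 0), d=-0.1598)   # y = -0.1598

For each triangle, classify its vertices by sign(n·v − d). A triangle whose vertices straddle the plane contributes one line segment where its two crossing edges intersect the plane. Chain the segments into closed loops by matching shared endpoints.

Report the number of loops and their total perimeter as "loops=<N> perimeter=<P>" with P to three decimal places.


Straddling triangles (8 of 12):
  (v1,v3,v0) [-+-] → (-1.47, -0.1598, 1.97)–(-1.47, -0.1598, -0.295592)  len=2.2656
  (v0,v3,v2) [-++] → (-1.47, -0.1598, -0.295592)–(-1.47, -0.1598, -1.97)  len=1.6744
  (v2,v4,v0) [+--] → (0.220569, -0.1598, -1.97)–(-1.47, -0.1598, -1.97)  len=1.6906
  (v1,v7,v3) [-++] → (-0.220569, -0.1598, 1.97)–(-1.47, -0.1598, 1.97)  len=1.2494
  (v5,v7,v1) [-+-] → (1.47, -0.1598, 1.97)–(-0.220569, -0.1598, 1.97)  len=1.6906
  (v6,v4,v2) [+-+] → (1.47, -0.1598, -1.97)–(0.220569, -0.1598, -1.97)  len=1.2494
  (v6,v5,v4) [+--] → (1.47, -0.1598, 0.295592)–(1.47, -0.1598, -1.97)  len=2.2656
  (v7,v5,v6) [+-+] → (1.47, -0.1598, 1.97)–(1.47, -0.1598, 0.295592)  len=1.6744

Chained into 1 loop(s):
  loop 1: 8 segments, perimeter = 13.7600
Total perimeter = 13.760

loops=1 perimeter=13.760


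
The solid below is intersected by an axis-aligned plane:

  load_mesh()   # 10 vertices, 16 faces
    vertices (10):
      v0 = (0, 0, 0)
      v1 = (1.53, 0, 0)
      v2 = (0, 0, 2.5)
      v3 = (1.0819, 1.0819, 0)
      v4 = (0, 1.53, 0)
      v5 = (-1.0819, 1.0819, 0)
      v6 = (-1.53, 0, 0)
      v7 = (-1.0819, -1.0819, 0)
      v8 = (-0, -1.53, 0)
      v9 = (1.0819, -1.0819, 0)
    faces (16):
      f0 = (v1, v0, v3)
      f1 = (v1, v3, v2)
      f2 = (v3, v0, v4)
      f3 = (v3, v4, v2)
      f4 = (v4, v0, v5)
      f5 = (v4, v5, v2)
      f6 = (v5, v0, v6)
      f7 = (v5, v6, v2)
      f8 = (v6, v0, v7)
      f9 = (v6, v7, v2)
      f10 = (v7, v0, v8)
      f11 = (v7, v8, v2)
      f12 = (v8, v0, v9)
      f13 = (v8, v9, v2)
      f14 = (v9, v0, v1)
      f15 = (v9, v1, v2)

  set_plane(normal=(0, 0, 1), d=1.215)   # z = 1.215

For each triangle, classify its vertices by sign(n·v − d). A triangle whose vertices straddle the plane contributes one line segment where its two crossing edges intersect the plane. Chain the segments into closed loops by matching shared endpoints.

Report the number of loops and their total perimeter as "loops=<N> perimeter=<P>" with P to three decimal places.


loops=1 perimeter=4.815

Straddling triangles (8 of 16):
  (v1,v3,v2) [--+] → (0.556097, 0.556097, 1.215)–(0.78642, 0, 1.215)  len=0.6019
  (v3,v4,v2) [--+] → (0, 0.78642, 1.215)–(0.556097, 0.556097, 1.215)  len=0.6019
  (v4,v5,v2) [--+] → (-0.556097, 0.556097, 1.215)–(0, 0.78642, 1.215)  len=0.6019
  (v5,v6,v2) [--+] → (-0.78642, 0, 1.215)–(-0.556097, 0.556097, 1.215)  len=0.6019
  (v6,v7,v2) [--+] → (-0.556097, -0.556097, 1.215)–(-0.78642, 0, 1.215)  len=0.6019
  (v7,v8,v2) [--+] → (0, -0.78642, 1.215)–(-0.556097, -0.556097, 1.215)  len=0.6019
  (v8,v9,v2) [--+] → (0.556097, -0.556097, 1.215)–(0, -0.78642, 1.215)  len=0.6019
  (v9,v1,v2) [--+] → (0.78642, 0, 1.215)–(0.556097, -0.556097, 1.215)  len=0.6019

Chained into 1 loop(s):
  loop 1: 8 segments, perimeter = 4.8153
Total perimeter = 4.815


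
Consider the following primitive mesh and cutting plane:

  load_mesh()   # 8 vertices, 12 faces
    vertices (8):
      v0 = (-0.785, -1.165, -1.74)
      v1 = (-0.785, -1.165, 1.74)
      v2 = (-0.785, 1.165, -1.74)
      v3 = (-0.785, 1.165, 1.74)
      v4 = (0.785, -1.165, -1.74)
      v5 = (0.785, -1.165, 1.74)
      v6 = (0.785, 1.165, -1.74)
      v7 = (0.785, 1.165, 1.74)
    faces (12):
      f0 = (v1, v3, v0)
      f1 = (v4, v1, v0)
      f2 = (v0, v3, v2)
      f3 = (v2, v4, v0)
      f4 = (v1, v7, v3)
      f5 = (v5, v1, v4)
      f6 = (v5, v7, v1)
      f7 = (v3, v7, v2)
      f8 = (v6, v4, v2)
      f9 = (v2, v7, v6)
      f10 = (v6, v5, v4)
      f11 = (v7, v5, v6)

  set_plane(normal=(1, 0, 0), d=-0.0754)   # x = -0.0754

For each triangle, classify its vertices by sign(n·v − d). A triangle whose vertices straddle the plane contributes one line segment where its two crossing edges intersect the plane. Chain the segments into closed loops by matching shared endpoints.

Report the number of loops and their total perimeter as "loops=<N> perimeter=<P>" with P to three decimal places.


Straddling triangles (8 of 12):
  (v4,v1,v0) [+--] → (-0.0754, -1.165, 0.167129)–(-0.0754, -1.165, -1.74)  len=1.9071
  (v2,v4,v0) [-+-] → (-0.0754, 0.111899, -1.74)–(-0.0754, -1.165, -1.74)  len=1.2769
  (v1,v7,v3) [-+-] → (-0.0754, -0.111899, 1.74)–(-0.0754, 1.165, 1.74)  len=1.2769
  (v5,v1,v4) [+-+] → (-0.0754, -1.165, 1.74)–(-0.0754, -1.165, 0.167129)  len=1.5729
  (v5,v7,v1) [++-] → (-0.0754, -0.111899, 1.74)–(-0.0754, -1.165, 1.74)  len=1.0531
  (v3,v7,v2) [-+-] → (-0.0754, 1.165, 1.74)–(-0.0754, 1.165, -0.167129)  len=1.9071
  (v6,v4,v2) [++-] → (-0.0754, 0.111899, -1.74)–(-0.0754, 1.165, -1.74)  len=1.0531
  (v2,v7,v6) [-++] → (-0.0754, 1.165, -0.167129)–(-0.0754, 1.165, -1.74)  len=1.5729

Chained into 1 loop(s):
  loop 1: 8 segments, perimeter = 11.6200
Total perimeter = 11.620

loops=1 perimeter=11.620


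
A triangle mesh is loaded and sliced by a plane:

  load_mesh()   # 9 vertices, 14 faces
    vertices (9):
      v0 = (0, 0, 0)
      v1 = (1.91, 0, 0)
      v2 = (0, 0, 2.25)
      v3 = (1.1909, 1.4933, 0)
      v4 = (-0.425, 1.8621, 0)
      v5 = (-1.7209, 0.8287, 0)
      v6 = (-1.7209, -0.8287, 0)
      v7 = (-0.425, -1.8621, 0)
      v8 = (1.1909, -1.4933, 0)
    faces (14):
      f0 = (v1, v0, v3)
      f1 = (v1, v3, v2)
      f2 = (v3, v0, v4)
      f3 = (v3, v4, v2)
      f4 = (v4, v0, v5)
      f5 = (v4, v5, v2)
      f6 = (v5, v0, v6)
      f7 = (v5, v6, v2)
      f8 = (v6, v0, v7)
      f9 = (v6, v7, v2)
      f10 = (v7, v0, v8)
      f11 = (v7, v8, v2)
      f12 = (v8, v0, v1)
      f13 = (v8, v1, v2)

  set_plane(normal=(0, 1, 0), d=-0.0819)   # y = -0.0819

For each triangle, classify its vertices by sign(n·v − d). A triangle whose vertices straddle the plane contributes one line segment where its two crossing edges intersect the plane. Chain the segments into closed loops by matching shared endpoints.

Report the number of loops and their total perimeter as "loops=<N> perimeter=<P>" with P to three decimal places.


Straddling triangles (8 of 14):
  (v5,v0,v6) [++-] → (-0.170076, -0.0819, 0)–(-1.7209, -0.0819, 0)  len=1.5508
  (v5,v6,v2) [+-+] → (-1.7209, -0.0819, 0)–(-0.170076, -0.0819, 2.02763)  len=2.5527
  (v6,v0,v7) [-+-] → (-0.170076, -0.0819, 0)–(-0.0186926, -0.0819, 0)  len=0.1514
  (v6,v7,v2) [--+] → (-0.0186926, -0.0819, 2.15104)–(-0.170076, -0.0819, 2.02763)  len=0.1953
  (v7,v0,v8) [-+-] → (-0.0186926, -0.0819, 0)–(0.0653149, -0.0819, 0)  len=0.0840
  (v7,v8,v2) [--+] → (0.0653149, -0.0819, 2.1266)–(-0.0186926, -0.0819, 2.15104)  len=0.0875
  (v8,v0,v1) [-++] → (0.0653149, -0.0819, 0)–(1.87056, -0.0819, 0)  len=1.8052
  (v8,v1,v2) [-++] → (1.87056, -0.0819, 0)–(0.0653149, -0.0819, 2.1266)  len=2.7895

Chained into 1 loop(s):
  loop 1: 8 segments, perimeter = 9.2165
Total perimeter = 9.216

loops=1 perimeter=9.216


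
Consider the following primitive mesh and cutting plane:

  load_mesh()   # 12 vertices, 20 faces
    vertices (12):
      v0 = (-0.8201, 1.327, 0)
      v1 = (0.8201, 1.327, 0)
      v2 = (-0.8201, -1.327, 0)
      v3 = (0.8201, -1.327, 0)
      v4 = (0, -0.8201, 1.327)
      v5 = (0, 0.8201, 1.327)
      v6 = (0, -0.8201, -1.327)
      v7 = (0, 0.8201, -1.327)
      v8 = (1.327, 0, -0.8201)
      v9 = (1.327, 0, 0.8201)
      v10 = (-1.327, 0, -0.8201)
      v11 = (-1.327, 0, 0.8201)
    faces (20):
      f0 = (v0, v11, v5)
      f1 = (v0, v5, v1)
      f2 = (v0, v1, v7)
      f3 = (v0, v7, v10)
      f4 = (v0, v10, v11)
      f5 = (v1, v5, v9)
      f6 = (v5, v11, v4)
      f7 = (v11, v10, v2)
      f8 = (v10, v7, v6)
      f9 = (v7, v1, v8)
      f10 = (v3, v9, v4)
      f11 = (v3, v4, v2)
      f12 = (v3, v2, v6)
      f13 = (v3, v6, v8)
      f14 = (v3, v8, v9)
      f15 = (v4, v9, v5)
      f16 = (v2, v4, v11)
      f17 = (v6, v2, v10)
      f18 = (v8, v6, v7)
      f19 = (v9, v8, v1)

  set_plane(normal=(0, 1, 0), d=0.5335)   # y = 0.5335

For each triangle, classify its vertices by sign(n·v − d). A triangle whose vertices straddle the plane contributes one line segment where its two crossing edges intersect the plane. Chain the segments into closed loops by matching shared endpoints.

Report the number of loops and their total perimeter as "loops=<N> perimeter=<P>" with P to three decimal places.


Straddling triangles (10 of 20):
  (v0,v11,v5) [+-+] → (-1.12321, 0.5335, 0.490391)–(-0.463746, 0.5335, 1.14985)  len=0.9326
  (v0,v7,v10) [++-] → (-0.463746, 0.5335, -1.14985)–(-1.12321, 0.5335, -0.490391)  len=0.9326
  (v0,v10,v11) [+--] → (-1.12321, 0.5335, -0.490391)–(-1.12321, 0.5335, 0.490391)  len=0.9808
  (v1,v5,v9) [++-] → (0.463746, 0.5335, 1.14985)–(1.12321, 0.5335, 0.490391)  len=0.9326
  (v5,v11,v4) [+--] → (-0.463746, 0.5335, 1.14985)–(0, 0.5335, 1.327)  len=0.4964
  (v10,v7,v6) [-+-] → (-0.463746, 0.5335, -1.14985)–(0, 0.5335, -1.327)  len=0.4964
  (v7,v1,v8) [++-] → (1.12321, 0.5335, -0.490391)–(0.463746, 0.5335, -1.14985)  len=0.9326
  (v4,v9,v5) [--+] → (0.463746, 0.5335, 1.14985)–(0, 0.5335, 1.327)  len=0.4964
  (v8,v6,v7) [--+] → (0, 0.5335, -1.327)–(0.463746, 0.5335, -1.14985)  len=0.4964
  (v9,v8,v1) [--+] → (1.12321, 0.5335, -0.490391)–(1.12321, 0.5335, 0.490391)  len=0.9808

Chained into 1 loop(s):
  loop 1: 10 segments, perimeter = 7.6778
Total perimeter = 7.678

loops=1 perimeter=7.678


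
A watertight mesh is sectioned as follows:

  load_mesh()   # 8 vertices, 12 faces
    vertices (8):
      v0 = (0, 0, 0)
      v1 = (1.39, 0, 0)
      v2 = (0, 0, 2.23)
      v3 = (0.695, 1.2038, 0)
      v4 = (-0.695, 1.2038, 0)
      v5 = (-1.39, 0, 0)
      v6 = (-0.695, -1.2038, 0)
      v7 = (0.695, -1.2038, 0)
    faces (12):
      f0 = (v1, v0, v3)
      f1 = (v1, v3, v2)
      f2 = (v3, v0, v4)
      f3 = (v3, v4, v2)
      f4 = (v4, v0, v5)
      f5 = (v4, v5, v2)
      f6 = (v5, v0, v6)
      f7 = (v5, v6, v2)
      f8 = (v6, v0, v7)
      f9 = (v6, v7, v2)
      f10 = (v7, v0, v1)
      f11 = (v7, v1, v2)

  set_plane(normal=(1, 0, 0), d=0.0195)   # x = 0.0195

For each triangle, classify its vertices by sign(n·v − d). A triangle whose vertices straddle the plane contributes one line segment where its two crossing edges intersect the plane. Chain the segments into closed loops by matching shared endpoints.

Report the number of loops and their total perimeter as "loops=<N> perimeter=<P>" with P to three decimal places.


Straddling triangles (8 of 12):
  (v1,v0,v3) [+-+] → (0.0195, 0, 0)–(0.0195, 0.0337757, 0)  len=0.0338
  (v1,v3,v2) [++-] → (0.0195, 0.0337757, 2.16743)–(0.0195, 0, 2.19872)  len=0.0460
  (v3,v0,v4) [+--] → (0.0195, 0.0337757, 0)–(0.0195, 1.2038, 0)  len=1.1700
  (v3,v4,v2) [+--] → (0.0195, 1.2038, 0)–(0.0195, 0.0337757, 2.16743)  len=2.4631
  (v6,v0,v7) [--+] → (0.0195, -0.0337757, 0)–(0.0195, -1.2038, 0)  len=1.1700
  (v6,v7,v2) [-+-] → (0.0195, -1.2038, 0)–(0.0195, -0.0337757, 2.16743)  len=2.4631
  (v7,v0,v1) [+-+] → (0.0195, -0.0337757, 0)–(0.0195, 0, 0)  len=0.0338
  (v7,v1,v2) [++-] → (0.0195, 0, 2.19872)–(0.0195, -0.0337757, 2.16743)  len=0.0460

Chained into 1 loop(s):
  loop 1: 8 segments, perimeter = 7.4258
Total perimeter = 7.426

loops=1 perimeter=7.426


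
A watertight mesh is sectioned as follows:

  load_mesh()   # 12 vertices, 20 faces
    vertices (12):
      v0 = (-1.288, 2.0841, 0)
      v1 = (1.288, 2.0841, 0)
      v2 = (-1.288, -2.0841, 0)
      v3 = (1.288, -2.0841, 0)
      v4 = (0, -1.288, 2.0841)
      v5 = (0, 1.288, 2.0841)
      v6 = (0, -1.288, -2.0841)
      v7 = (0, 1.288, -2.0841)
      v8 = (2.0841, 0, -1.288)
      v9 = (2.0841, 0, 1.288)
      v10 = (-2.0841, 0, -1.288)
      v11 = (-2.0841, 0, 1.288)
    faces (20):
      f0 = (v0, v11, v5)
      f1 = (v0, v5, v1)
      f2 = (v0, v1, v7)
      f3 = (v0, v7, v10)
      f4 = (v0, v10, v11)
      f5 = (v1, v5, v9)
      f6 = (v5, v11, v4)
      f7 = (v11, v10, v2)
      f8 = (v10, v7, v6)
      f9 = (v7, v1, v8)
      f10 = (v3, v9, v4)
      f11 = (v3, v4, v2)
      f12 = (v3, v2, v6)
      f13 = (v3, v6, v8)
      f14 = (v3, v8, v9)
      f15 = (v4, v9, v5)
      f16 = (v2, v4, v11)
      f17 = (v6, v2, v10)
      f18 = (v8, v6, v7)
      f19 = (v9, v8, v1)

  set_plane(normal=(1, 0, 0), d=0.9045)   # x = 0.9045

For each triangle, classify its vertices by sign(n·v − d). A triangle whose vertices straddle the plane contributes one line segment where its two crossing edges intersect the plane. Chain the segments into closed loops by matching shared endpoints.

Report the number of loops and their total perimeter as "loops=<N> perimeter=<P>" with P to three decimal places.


Straddling triangles (10 of 20):
  (v0,v5,v1) [--+] → (0.9045, 1.84706, 0.620538)–(0.9045, 2.0841, 0)  len=0.6643
  (v0,v1,v7) [-+-] → (0.9045, 2.0841, 0)–(0.9045, 1.84706, -0.620538)  len=0.6643
  (v1,v5,v9) [+-+] → (0.9045, 1.84706, 0.620538)–(0.9045, 0.729008, 1.73859)  len=1.5812
  (v7,v1,v8) [-++] → (0.9045, 1.84706, -0.620538)–(0.9045, 0.729008, -1.73859)  len=1.5812
  (v3,v9,v4) [++-] → (0.9045, -0.729008, 1.73859)–(0.9045, -1.84706, 0.620538)  len=1.5812
  (v3,v4,v2) [+--] → (0.9045, -1.84706, 0.620538)–(0.9045, -2.0841, 0)  len=0.6643
  (v3,v2,v6) [+--] → (0.9045, -2.0841, 0)–(0.9045, -1.84706, -0.620538)  len=0.6643
  (v3,v6,v8) [+-+] → (0.9045, -1.84706, -0.620538)–(0.9045, -0.729008, -1.73859)  len=1.5812
  (v4,v9,v5) [-+-] → (0.9045, -0.729008, 1.73859)–(0.9045, 0.729008, 1.73859)  len=1.4580
  (v8,v6,v7) [+--] → (0.9045, -0.729008, -1.73859)–(0.9045, 0.729008, -1.73859)  len=1.4580

Chained into 1 loop(s):
  loop 1: 10 segments, perimeter = 11.8978
Total perimeter = 11.898

loops=1 perimeter=11.898


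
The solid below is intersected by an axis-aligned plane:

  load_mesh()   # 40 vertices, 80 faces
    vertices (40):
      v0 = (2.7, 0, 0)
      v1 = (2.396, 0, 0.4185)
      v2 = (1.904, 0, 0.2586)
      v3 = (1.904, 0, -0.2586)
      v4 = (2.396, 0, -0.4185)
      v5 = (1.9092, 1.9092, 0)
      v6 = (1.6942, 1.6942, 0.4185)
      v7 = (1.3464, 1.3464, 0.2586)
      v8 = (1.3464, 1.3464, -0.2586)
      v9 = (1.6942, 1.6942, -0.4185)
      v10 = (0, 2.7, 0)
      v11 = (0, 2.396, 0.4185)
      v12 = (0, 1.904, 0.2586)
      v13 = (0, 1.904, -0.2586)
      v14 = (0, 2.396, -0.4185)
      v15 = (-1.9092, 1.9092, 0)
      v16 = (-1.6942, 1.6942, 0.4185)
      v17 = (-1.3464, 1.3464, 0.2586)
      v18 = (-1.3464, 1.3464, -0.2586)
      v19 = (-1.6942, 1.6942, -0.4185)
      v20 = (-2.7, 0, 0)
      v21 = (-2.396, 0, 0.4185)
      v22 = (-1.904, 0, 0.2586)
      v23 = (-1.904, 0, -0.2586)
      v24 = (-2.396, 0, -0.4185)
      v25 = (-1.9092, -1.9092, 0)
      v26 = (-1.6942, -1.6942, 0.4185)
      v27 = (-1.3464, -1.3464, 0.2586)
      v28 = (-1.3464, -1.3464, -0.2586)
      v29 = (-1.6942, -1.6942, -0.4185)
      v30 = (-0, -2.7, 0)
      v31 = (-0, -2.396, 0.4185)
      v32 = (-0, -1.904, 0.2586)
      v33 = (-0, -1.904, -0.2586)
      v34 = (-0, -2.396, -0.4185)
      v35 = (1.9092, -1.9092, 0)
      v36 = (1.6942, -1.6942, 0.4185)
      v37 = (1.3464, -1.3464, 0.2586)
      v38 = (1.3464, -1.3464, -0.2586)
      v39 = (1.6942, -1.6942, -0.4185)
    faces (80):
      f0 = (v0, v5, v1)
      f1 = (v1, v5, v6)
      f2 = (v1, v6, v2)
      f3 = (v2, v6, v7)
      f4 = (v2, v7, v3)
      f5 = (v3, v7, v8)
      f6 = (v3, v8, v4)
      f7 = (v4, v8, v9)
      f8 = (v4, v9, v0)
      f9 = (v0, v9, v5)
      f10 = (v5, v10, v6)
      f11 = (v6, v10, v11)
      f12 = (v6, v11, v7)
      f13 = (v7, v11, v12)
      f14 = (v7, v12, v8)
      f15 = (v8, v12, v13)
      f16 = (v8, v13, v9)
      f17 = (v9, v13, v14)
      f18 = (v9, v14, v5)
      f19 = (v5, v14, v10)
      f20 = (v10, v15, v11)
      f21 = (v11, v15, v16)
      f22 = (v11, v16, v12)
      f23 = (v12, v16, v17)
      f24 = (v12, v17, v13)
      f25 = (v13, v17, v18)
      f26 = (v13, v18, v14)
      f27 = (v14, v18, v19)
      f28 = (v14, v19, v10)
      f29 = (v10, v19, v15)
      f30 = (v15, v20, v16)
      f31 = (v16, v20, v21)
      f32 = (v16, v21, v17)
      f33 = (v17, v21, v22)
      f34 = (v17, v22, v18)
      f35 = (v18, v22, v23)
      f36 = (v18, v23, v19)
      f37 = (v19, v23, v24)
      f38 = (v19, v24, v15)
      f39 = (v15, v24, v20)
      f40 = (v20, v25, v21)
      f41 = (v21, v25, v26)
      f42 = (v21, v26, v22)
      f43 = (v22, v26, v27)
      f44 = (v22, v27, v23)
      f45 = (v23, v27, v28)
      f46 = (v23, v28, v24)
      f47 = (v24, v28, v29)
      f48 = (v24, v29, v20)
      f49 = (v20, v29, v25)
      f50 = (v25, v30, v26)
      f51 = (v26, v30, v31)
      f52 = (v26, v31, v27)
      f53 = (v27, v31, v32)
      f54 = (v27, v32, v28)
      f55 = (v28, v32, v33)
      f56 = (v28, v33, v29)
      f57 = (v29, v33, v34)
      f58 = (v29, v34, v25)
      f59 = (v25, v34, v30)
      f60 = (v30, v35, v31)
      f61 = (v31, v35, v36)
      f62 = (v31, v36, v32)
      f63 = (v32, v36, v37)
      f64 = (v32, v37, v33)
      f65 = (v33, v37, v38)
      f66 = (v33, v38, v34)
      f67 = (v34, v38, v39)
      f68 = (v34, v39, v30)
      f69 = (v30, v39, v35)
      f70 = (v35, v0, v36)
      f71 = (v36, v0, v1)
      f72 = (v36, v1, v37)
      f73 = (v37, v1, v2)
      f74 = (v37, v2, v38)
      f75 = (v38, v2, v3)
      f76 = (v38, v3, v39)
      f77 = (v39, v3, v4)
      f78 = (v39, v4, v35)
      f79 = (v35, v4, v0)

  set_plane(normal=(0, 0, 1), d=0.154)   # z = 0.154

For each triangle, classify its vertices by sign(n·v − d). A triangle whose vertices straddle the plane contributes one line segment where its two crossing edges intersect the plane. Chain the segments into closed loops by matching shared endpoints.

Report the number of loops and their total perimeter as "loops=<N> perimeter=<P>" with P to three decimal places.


Straddling triangles (32 of 80):
  (v0,v5,v1) [--+] → (2.08833, 1.20665, 0.154)–(2.58813, 0, 0.154)  len=1.3061
  (v1,v5,v6) [+-+] → (2.08833, 1.20665, 0.154)–(1.83008, 1.83008, 0.154)  len=0.6748
  (v2,v7,v3) [++-] → (1.45917, 1.0741, 0.154)–(1.904, 0, 0.154)  len=1.1626
  (v3,v7,v8) [-+-] → (1.45917, 1.0741, 0.154)–(1.3464, 1.3464, 0.154)  len=0.2947
  (v5,v10,v6) [--+] → (0.623433, 2.32988, 0.154)–(1.83008, 1.83008, 0.154)  len=1.3061
  (v6,v10,v11) [+-+] → (0.623433, 2.32988, 0.154)–(0, 2.58813, 0.154)  len=0.6748
  (v7,v12,v8) [++-] → (0.2723, 1.79123, 0.154)–(1.3464, 1.3464, 0.154)  len=1.1626
  (v8,v12,v13) [-+-] → (0.2723, 1.79123, 0.154)–(0, 1.904, 0.154)  len=0.2947
  (v10,v15,v11) [--+] → (-1.20665, 2.08833, 0.154)–(0, 2.58813, 0.154)  len=1.3061
  (v11,v15,v16) [+-+] → (-1.20665, 2.08833, 0.154)–(-1.83008, 1.83008, 0.154)  len=0.6748
  (v12,v17,v13) [++-] → (-1.0741, 1.45917, 0.154)–(0, 1.904, 0.154)  len=1.1626
  (v13,v17,v18) [-+-] → (-1.0741, 1.45917, 0.154)–(-1.3464, 1.3464, 0.154)  len=0.2947
  (v15,v20,v16) [--+] → (-2.32988, 0.623433, 0.154)–(-1.83008, 1.83008, 0.154)  len=1.3061
  (v16,v20,v21) [+-+] → (-2.32988, 0.623433, 0.154)–(-2.58813, 0, 0.154)  len=0.6748
  (v17,v22,v18) [++-] → (-1.79123, 0.2723, 0.154)–(-1.3464, 1.3464, 0.154)  len=1.1626
  (v18,v22,v23) [-+-] → (-1.79123, 0.2723, 0.154)–(-1.904, 0, 0.154)  len=0.2947
  (v20,v25,v21) [--+] → (-2.08833, -1.20665, 0.154)–(-2.58813, 0, 0.154)  len=1.3061
  (v21,v25,v26) [+-+] → (-2.08833, -1.20665, 0.154)–(-1.83008, -1.83008, 0.154)  len=0.6748
  (v22,v27,v23) [++-] → (-1.45917, -1.0741, 0.154)–(-1.904, 0, 0.154)  len=1.1626
  (v23,v27,v28) [-+-] → (-1.45917, -1.0741, 0.154)–(-1.3464, -1.3464, 0.154)  len=0.2947
  (v25,v30,v26) [--+] → (-0.623433, -2.32988, 0.154)–(-1.83008, -1.83008, 0.154)  len=1.3061
  (v26,v30,v31) [+-+] → (-0.623433, -2.32988, 0.154)–(0, -2.58813, 0.154)  len=0.6748
  (v27,v32,v28) [++-] → (-0.2723, -1.79123, 0.154)–(-1.3464, -1.3464, 0.154)  len=1.1626
  (v28,v32,v33) [-+-] → (-0.2723, -1.79123, 0.154)–(0, -1.904, 0.154)  len=0.2947
  (v30,v35,v31) [--+] → (1.20665, -2.08833, 0.154)–(0, -2.58813, 0.154)  len=1.3061
  (v31,v35,v36) [+-+] → (1.20665, -2.08833, 0.154)–(1.83008, -1.83008, 0.154)  len=0.6748
  (v32,v37,v33) [++-] → (1.0741, -1.45917, 0.154)–(0, -1.904, 0.154)  len=1.1626
  (v33,v37,v38) [-+-] → (1.0741, -1.45917, 0.154)–(1.3464, -1.3464, 0.154)  len=0.2947
  (v35,v0,v36) [--+] → (2.32988, -0.623433, 0.154)–(1.83008, -1.83008, 0.154)  len=1.3061
  (v36,v0,v1) [+-+] → (2.32988, -0.623433, 0.154)–(2.58813, 0, 0.154)  len=0.6748
  (v37,v2,v38) [++-] → (1.79123, -0.2723, 0.154)–(1.3464, -1.3464, 0.154)  len=1.1626
  (v38,v2,v3) [-+-] → (1.79123, -0.2723, 0.154)–(1.904, 0, 0.154)  len=0.2947

Chained into 2 loop(s):
  loop 1: 16 segments, perimeter = 15.8470
  loop 2: 16 segments, perimeter = 11.6584
Total perimeter = 27.505

loops=2 perimeter=27.505


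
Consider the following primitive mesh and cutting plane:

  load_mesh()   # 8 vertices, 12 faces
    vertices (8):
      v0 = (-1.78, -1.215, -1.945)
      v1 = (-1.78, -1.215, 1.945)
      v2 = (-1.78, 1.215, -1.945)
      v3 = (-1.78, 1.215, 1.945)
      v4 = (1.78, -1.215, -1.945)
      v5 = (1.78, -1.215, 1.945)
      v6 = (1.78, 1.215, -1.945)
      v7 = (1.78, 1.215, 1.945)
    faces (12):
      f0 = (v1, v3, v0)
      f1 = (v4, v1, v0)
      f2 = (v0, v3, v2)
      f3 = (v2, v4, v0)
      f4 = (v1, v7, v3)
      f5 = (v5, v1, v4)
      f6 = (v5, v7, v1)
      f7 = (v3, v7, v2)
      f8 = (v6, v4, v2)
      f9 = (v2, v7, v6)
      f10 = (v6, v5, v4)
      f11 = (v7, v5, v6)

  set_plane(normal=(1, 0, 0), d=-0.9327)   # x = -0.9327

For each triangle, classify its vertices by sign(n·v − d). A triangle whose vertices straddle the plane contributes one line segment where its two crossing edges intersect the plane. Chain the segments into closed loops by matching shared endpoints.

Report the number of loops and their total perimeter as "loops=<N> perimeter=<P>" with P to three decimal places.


Straddling triangles (8 of 12):
  (v4,v1,v0) [+--] → (-0.9327, -1.215, 1.01916)–(-0.9327, -1.215, -1.945)  len=2.9642
  (v2,v4,v0) [-+-] → (-0.9327, 0.636646, -1.945)–(-0.9327, -1.215, -1.945)  len=1.8516
  (v1,v7,v3) [-+-] → (-0.9327, -0.636646, 1.945)–(-0.9327, 1.215, 1.945)  len=1.8516
  (v5,v1,v4) [+-+] → (-0.9327, -1.215, 1.945)–(-0.9327, -1.215, 1.01916)  len=0.9258
  (v5,v7,v1) [++-] → (-0.9327, -0.636646, 1.945)–(-0.9327, -1.215, 1.945)  len=0.5784
  (v3,v7,v2) [-+-] → (-0.9327, 1.215, 1.945)–(-0.9327, 1.215, -1.01916)  len=2.9642
  (v6,v4,v2) [++-] → (-0.9327, 0.636646, -1.945)–(-0.9327, 1.215, -1.945)  len=0.5784
  (v2,v7,v6) [-++] → (-0.9327, 1.215, -1.01916)–(-0.9327, 1.215, -1.945)  len=0.9258

Chained into 1 loop(s):
  loop 1: 8 segments, perimeter = 12.6400
Total perimeter = 12.640

loops=1 perimeter=12.640


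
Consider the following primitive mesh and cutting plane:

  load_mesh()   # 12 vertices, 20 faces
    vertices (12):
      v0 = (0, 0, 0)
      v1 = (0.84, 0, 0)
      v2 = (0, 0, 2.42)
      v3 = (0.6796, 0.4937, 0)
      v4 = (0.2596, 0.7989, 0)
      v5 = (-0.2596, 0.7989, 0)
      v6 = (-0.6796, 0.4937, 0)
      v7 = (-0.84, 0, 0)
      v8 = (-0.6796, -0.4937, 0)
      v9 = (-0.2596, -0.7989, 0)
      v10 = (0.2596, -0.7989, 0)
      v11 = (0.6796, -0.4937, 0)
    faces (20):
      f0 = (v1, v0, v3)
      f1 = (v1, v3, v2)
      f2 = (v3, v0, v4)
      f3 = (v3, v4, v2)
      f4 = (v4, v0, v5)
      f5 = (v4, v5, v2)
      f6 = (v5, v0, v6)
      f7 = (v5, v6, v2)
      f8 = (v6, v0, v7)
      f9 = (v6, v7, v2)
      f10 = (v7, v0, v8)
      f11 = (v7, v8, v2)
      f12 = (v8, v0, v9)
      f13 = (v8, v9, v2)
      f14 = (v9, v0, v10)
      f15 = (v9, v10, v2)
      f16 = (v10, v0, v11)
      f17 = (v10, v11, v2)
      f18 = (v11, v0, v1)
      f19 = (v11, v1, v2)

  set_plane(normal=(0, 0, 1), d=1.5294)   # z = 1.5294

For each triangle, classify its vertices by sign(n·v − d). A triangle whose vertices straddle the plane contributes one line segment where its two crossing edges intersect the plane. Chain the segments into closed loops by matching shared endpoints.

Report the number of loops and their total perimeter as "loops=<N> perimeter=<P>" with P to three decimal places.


loops=1 perimeter=1.911

Straddling triangles (10 of 20):
  (v1,v3,v2) [--+] → (0.250104, 0.18169, 1.5294)–(0.309134, 0, 1.5294)  len=0.1910
  (v3,v4,v2) [--+] → (0.0955371, 0.294008, 1.5294)–(0.250104, 0.18169, 1.5294)  len=0.1911
  (v4,v5,v2) [--+] → (-0.0955371, 0.294008, 1.5294)–(0.0955371, 0.294008, 1.5294)  len=0.1911
  (v5,v6,v2) [--+] → (-0.250104, 0.18169, 1.5294)–(-0.0955371, 0.294008, 1.5294)  len=0.1911
  (v6,v7,v2) [--+] → (-0.309134, 0, 1.5294)–(-0.250104, 0.18169, 1.5294)  len=0.1910
  (v7,v8,v2) [--+] → (-0.250104, -0.18169, 1.5294)–(-0.309134, 0, 1.5294)  len=0.1910
  (v8,v9,v2) [--+] → (-0.0955371, -0.294008, 1.5294)–(-0.250104, -0.18169, 1.5294)  len=0.1911
  (v9,v10,v2) [--+] → (0.0955371, -0.294008, 1.5294)–(-0.0955371, -0.294008, 1.5294)  len=0.1911
  (v10,v11,v2) [--+] → (0.250104, -0.18169, 1.5294)–(0.0955371, -0.294008, 1.5294)  len=0.1911
  (v11,v1,v2) [--+] → (0.309134, 0, 1.5294)–(0.250104, -0.18169, 1.5294)  len=0.1910

Chained into 1 loop(s):
  loop 1: 10 segments, perimeter = 1.9106
Total perimeter = 1.911


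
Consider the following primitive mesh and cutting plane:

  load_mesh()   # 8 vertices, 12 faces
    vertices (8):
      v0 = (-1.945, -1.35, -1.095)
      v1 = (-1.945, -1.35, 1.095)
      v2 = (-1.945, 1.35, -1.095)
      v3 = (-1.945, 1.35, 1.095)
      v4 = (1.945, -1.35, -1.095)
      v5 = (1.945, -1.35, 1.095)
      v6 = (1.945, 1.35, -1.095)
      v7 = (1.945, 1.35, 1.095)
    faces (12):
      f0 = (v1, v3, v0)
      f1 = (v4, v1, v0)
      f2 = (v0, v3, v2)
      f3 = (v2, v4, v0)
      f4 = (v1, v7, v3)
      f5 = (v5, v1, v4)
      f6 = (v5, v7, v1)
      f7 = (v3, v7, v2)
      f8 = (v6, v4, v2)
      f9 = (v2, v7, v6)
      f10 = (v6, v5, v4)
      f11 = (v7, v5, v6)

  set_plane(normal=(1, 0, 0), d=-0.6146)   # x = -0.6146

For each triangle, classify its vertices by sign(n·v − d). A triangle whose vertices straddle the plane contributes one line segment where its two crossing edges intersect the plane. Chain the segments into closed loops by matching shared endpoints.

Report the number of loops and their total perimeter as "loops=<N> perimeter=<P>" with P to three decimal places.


Straddling triangles (8 of 12):
  (v4,v1,v0) [+--] → (-0.6146, -1.35, 0.346009)–(-0.6146, -1.35, -1.095)  len=1.4410
  (v2,v4,v0) [-+-] → (-0.6146, 0.426586, -1.095)–(-0.6146, -1.35, -1.095)  len=1.7766
  (v1,v7,v3) [-+-] → (-0.6146, -0.426586, 1.095)–(-0.6146, 1.35, 1.095)  len=1.7766
  (v5,v1,v4) [+-+] → (-0.6146, -1.35, 1.095)–(-0.6146, -1.35, 0.346009)  len=0.7490
  (v5,v7,v1) [++-] → (-0.6146, -0.426586, 1.095)–(-0.6146, -1.35, 1.095)  len=0.9234
  (v3,v7,v2) [-+-] → (-0.6146, 1.35, 1.095)–(-0.6146, 1.35, -0.346009)  len=1.4410
  (v6,v4,v2) [++-] → (-0.6146, 0.426586, -1.095)–(-0.6146, 1.35, -1.095)  len=0.9234
  (v2,v7,v6) [-++] → (-0.6146, 1.35, -0.346009)–(-0.6146, 1.35, -1.095)  len=0.7490

Chained into 1 loop(s):
  loop 1: 8 segments, perimeter = 9.7800
Total perimeter = 9.780

loops=1 perimeter=9.780


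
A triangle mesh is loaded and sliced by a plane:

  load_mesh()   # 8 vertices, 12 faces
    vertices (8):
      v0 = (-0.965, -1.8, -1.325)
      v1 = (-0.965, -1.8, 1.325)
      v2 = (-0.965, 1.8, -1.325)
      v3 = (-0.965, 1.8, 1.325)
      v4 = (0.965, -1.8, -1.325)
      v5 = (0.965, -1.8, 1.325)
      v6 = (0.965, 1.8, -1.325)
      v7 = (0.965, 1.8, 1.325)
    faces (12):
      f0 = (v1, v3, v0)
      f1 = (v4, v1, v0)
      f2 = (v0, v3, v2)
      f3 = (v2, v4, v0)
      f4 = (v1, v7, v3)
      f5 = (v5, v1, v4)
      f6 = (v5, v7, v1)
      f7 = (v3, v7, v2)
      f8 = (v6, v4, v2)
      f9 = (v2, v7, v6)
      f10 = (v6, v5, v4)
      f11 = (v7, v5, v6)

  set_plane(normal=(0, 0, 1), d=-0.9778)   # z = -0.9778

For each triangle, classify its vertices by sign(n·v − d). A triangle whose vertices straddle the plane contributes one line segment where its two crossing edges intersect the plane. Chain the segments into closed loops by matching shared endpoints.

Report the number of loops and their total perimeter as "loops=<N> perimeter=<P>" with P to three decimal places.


loops=1 perimeter=11.060

Straddling triangles (8 of 12):
  (v1,v3,v0) [++-] → (-0.965, -1.32833, -0.9778)–(-0.965, -1.8, -0.9778)  len=0.4717
  (v4,v1,v0) [-+-] → (0.712134, -1.8, -0.9778)–(-0.965, -1.8, -0.9778)  len=1.6771
  (v0,v3,v2) [-+-] → (-0.965, -1.32833, -0.9778)–(-0.965, 1.8, -0.9778)  len=3.1283
  (v5,v1,v4) [++-] → (0.712134, -1.8, -0.9778)–(0.965, -1.8, -0.9778)  len=0.2529
  (v3,v7,v2) [++-] → (-0.712134, 1.8, -0.9778)–(-0.965, 1.8, -0.9778)  len=0.2529
  (v2,v7,v6) [-+-] → (-0.712134, 1.8, -0.9778)–(0.965, 1.8, -0.9778)  len=1.6771
  (v6,v5,v4) [-+-] → (0.965, 1.32833, -0.9778)–(0.965, -1.8, -0.9778)  len=3.1283
  (v7,v5,v6) [++-] → (0.965, 1.32833, -0.9778)–(0.965, 1.8, -0.9778)  len=0.4717

Chained into 1 loop(s):
  loop 1: 8 segments, perimeter = 11.0600
Total perimeter = 11.060


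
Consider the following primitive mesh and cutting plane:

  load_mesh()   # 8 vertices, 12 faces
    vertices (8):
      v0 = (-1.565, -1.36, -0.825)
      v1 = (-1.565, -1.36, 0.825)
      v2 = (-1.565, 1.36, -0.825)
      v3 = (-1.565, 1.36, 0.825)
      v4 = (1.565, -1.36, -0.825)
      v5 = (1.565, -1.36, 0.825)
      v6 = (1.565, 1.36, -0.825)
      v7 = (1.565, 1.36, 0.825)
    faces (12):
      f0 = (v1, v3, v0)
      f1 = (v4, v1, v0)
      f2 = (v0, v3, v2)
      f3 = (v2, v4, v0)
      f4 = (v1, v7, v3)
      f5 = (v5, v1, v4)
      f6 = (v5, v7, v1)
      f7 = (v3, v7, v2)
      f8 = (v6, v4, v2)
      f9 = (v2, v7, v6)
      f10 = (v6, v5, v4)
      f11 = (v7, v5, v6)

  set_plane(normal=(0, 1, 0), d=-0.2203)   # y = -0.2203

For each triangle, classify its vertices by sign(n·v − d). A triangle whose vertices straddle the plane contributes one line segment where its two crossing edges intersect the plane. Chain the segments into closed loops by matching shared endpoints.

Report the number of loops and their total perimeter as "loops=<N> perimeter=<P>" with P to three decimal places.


loops=1 perimeter=9.560

Straddling triangles (8 of 12):
  (v1,v3,v0) [-+-] → (-1.565, -0.2203, 0.825)–(-1.565, -0.2203, -0.133638)  len=0.9586
  (v0,v3,v2) [-++] → (-1.565, -0.2203, -0.133638)–(-1.565, -0.2203, -0.825)  len=0.6914
  (v2,v4,v0) [+--] → (0.253507, -0.2203, -0.825)–(-1.565, -0.2203, -0.825)  len=1.8185
  (v1,v7,v3) [-++] → (-0.253507, -0.2203, 0.825)–(-1.565, -0.2203, 0.825)  len=1.3115
  (v5,v7,v1) [-+-] → (1.565, -0.2203, 0.825)–(-0.253507, -0.2203, 0.825)  len=1.8185
  (v6,v4,v2) [+-+] → (1.565, -0.2203, -0.825)–(0.253507, -0.2203, -0.825)  len=1.3115
  (v6,v5,v4) [+--] → (1.565, -0.2203, 0.133638)–(1.565, -0.2203, -0.825)  len=0.9586
  (v7,v5,v6) [+-+] → (1.565, -0.2203, 0.825)–(1.565, -0.2203, 0.133638)  len=0.6914

Chained into 1 loop(s):
  loop 1: 8 segments, perimeter = 9.5600
Total perimeter = 9.560


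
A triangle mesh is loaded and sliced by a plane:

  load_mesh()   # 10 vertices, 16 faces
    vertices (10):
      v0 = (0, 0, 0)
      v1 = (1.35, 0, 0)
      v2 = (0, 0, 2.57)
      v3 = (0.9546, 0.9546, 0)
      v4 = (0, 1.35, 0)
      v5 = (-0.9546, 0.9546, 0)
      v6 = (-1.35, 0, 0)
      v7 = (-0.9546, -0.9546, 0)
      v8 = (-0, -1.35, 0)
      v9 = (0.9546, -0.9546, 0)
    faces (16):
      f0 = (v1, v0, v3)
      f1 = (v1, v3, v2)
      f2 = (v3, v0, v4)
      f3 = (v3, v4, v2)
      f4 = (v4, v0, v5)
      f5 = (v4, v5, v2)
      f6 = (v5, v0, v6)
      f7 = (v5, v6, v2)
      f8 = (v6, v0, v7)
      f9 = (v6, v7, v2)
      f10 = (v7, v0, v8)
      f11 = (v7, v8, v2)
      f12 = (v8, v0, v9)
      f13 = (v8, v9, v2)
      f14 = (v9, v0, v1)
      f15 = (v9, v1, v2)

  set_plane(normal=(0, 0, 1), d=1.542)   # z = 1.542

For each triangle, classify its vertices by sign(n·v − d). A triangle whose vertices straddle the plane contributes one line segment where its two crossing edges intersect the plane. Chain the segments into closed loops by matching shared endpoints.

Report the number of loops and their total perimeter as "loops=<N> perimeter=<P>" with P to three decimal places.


loops=1 perimeter=3.306

Straddling triangles (8 of 16):
  (v1,v3,v2) [--+] → (0.38184, 0.38184, 1.542)–(0.54, 0, 1.542)  len=0.4133
  (v3,v4,v2) [--+] → (0, 0.54, 1.542)–(0.38184, 0.38184, 1.542)  len=0.4133
  (v4,v5,v2) [--+] → (-0.38184, 0.38184, 1.542)–(0, 0.54, 1.542)  len=0.4133
  (v5,v6,v2) [--+] → (-0.54, 0, 1.542)–(-0.38184, 0.38184, 1.542)  len=0.4133
  (v6,v7,v2) [--+] → (-0.38184, -0.38184, 1.542)–(-0.54, 0, 1.542)  len=0.4133
  (v7,v8,v2) [--+] → (0, -0.54, 1.542)–(-0.38184, -0.38184, 1.542)  len=0.4133
  (v8,v9,v2) [--+] → (0.38184, -0.38184, 1.542)–(0, -0.54, 1.542)  len=0.4133
  (v9,v1,v2) [--+] → (0.54, 0, 1.542)–(0.38184, -0.38184, 1.542)  len=0.4133

Chained into 1 loop(s):
  loop 1: 8 segments, perimeter = 3.3064
Total perimeter = 3.306


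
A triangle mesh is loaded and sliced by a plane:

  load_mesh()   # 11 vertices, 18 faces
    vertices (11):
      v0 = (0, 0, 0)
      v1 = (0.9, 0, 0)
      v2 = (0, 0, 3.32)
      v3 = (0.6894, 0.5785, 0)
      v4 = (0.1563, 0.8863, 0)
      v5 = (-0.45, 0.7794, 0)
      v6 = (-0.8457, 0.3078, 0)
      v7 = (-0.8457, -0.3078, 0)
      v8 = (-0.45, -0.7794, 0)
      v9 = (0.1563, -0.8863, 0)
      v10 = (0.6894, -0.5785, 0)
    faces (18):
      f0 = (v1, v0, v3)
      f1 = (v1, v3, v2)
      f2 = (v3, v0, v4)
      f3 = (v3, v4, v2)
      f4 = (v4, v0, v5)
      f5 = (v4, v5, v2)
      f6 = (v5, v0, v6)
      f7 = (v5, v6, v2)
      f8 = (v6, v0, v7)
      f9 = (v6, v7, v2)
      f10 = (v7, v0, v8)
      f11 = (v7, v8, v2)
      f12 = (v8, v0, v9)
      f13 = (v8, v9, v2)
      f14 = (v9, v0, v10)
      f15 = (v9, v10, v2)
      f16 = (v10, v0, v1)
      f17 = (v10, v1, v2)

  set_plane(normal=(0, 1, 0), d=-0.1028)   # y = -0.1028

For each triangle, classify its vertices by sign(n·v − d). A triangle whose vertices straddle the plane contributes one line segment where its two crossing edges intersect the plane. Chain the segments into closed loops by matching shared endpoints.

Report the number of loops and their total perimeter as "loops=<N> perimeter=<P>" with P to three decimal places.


loops=1 perimeter=7.849

Straddling triangles (10 of 18):
  (v6,v0,v7) [++-] → (-0.28245, -0.1028, 0)–(-0.8457, -0.1028, 0)  len=0.5633
  (v6,v7,v2) [+-+] → (-0.8457, -0.1028, 0)–(-0.28245, -0.1028, 2.21118)  len=2.2818
  (v7,v0,v8) [-+-] → (-0.28245, -0.1028, 0)–(-0.0593533, -0.1028, 0)  len=0.2231
  (v7,v8,v2) [--+] → (-0.0593533, -0.1028, 2.8821)–(-0.28245, -0.1028, 2.21118)  len=0.7070
  (v8,v0,v9) [-+-] → (-0.0593533, -0.1028, 0)–(0.0181289, -0.1028, 0)  len=0.0775
  (v8,v9,v2) [--+] → (0.0181289, -0.1028, 2.93492)–(-0.0593533, -0.1028, 2.8821)  len=0.0938
  (v9,v0,v10) [-+-] → (0.0181289, -0.1028, 0)–(0.122507, -0.1028, 0)  len=0.1044
  (v9,v10,v2) [--+] → (0.122507, -0.1028, 2.73003)–(0.0181289, -0.1028, 2.93492)  len=0.2299
  (v10,v0,v1) [-++] → (0.122507, -0.1028, 0)–(0.862576, -0.1028, 0)  len=0.7401
  (v10,v1,v2) [-++] → (0.862576, -0.1028, 0)–(0.122507, -0.1028, 2.73003)  len=2.8286

Chained into 1 loop(s):
  loop 1: 10 segments, perimeter = 7.8494
Total perimeter = 7.849
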